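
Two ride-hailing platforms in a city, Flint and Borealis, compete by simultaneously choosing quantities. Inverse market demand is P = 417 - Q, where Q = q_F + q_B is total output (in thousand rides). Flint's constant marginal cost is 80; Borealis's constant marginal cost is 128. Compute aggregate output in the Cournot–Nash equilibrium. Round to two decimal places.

Flint's profit: π_F = (417 - Q)q_F - (80q_F). Setting ∂π_F/∂q_F = 0: 337 - 2q_F - (q_B) = 0.
Borealis's first-order condition: 289 - 2q_B - (q_F) = 0.
Rearranging gives the reaction functions q_F = (337 - q_B)/2 and q_B = (289 - q_F)/2.
Solving the pair: q_F = 385/3, q_B = 241/3.
Total output Q = 385/3 + 241/3 = 626/3.

208.67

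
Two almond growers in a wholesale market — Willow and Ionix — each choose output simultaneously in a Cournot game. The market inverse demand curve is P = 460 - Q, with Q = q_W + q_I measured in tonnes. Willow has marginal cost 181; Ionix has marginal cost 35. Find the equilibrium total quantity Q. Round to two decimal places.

Willow's profit: π_W = (460 - Q)q_W - (181q_W). Setting ∂π_W/∂q_W = 0: 279 - 2q_W - (q_I) = 0.
Ionix's first-order condition: 425 - 2q_I - (q_W) = 0.
So q_W = (279 - q_I)/2 and q_I = (425 - q_W)/2.
Solving the pair: q_W = 133/3, q_I = 571/3.
Total output Q = 133/3 + 571/3 = 704/3.

234.67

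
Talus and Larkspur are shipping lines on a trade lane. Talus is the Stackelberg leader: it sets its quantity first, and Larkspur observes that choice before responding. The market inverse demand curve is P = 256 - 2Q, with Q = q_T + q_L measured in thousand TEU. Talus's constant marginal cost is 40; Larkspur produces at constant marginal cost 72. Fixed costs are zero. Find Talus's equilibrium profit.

The follower Larkspur best-responds to any q_T: π_L = (256 - 2Q)q_L - 72q_L.
Follower FOC: 184 - 2q_T - 4q_L = 0, so q_L(q_T) = (184 - 2q_T)/4.
Talus substitutes q_L(q_T) into its own profit: π_T = q_T(256 - 2q_T - (184 - 2q_T)/2) - 40q_T = (164 - q_T)q_T - 40q_T.
The leader's first-order condition 124 - 2q_T = 0 yields q_T = 62.
Then q_L = (184 - 2·62)/4 = 15.
Price P = 256 - 2·77 = 102.
Talus's profit: (102 - 40)·62 = 3844.

3844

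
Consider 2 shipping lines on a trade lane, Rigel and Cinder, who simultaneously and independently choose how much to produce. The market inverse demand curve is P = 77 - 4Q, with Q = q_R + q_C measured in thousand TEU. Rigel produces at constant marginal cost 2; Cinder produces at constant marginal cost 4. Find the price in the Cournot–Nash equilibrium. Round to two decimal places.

Rigel's profit: π_R = (77 - 4Q)q_R - (2q_R). Setting ∂π_R/∂q_R = 0: 75 - 8q_R - 4(q_C) = 0.
Cinder's first-order condition: 73 - 8q_C - 4(q_R) = 0.
Best responses: q_R = (75 - 4q_C)/8, q_C = (73 - 4q_R)/8.
Solving the pair: q_R = 77/12, q_C = 71/12.
Total output Q = 37/3, so price P = 77 - 4·(37/3) = 83/3.

27.67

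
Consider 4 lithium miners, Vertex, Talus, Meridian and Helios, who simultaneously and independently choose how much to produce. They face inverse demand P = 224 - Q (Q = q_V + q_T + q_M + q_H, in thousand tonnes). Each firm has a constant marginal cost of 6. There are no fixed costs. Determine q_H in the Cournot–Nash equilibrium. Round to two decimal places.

A representative firm's profit is π_i = q_i(224 - Q) - 6q_i.
Setting ∂π_i/∂q_i = 0 with rivals' quantities fixed: 218 - 2q_i - Σ_{j≠i} q_j = 0.
By symmetry each firm produces the same amount; substituting Σ_{j≠i} q_j = 3q_i yields q_i = 218/5.

43.60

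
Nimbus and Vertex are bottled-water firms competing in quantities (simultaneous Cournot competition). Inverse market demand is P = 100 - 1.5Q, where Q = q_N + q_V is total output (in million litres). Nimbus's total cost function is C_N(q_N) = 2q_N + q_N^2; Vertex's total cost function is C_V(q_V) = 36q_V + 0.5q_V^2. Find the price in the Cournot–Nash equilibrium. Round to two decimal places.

Nimbus's profit: π_N = (100 - 1.5Q)q_N - (2q_N + q_N²). Setting ∂π_N/∂q_N = 0: 98 - 5q_N - (3/2)(q_V) = 0.
Vertex's first-order condition: 64 - 4q_V - (3/2)(q_N) = 0.
Best responses: q_N = (98 - (3/2)q_V)/5, q_V = (64 - (3/2)q_N)/4.
Solving the pair: q_N = 1184/71, q_V = 692/71.
Total output Q = 1876/71, so price P = 100 - (3/2)·(1876/71) = 60.3662.

60.37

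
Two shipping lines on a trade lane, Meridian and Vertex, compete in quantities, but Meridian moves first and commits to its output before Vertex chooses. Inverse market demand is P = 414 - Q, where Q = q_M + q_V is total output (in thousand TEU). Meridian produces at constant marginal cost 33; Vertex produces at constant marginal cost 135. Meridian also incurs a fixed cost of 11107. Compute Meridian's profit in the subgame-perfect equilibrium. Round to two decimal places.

The follower Vertex best-responds to any q_M: π_V = (414 - Q)q_V - 135q_V.
∂π_V/∂q_V = 279 - q_M - 2q_V = 0 gives the reaction function q_V = (279 - q_M)/2.
Meridian substitutes q_V(q_M) into its own profit: π_M = q_M(414 - q_M - (279 - q_M)/2) - 33q_M = (549/2 - (1/2)q_M)q_M - 33q_M.
Leader FOC: 483/2 - q_M = 0, so q_M = 483/2.
Then q_V = (279 - 483/2)/2 = 75/4.
Price P = 414 - 1041/4 = 615/4.
Meridian's profit: (615/4 - 33)·(483/2) - 11107 = 18054.1250.

18054.13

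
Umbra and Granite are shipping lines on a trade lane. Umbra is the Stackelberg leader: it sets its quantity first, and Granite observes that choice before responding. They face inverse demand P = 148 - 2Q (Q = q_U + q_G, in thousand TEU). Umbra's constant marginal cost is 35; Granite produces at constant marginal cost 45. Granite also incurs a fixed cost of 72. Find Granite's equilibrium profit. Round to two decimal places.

143.28

Solve by backward induction. Given q_U, the follower Granite maximises π_G = (148 - 2q_U - 2q_G)q_G - 45q_G.
∂π_G/∂q_G = 103 - 2q_U - 4q_G = 0 gives the reaction function q_G = (103 - 2q_U)/4.
The leader anticipates this reaction. Substituting into P = 148 - 2Q gives P = 193/2 - q_U, so π_U = (193/2 - q_U)q_U - 35q_U.
The leader's first-order condition 123/2 - 2q_U = 0 yields q_U = 123/4.
Then q_G = (103 - 2·(123/4))/4 = 83/8.
Price P = 148 - 2·(329/8) = 263/4.
Granite's profit: (263/4 - 45)·(83/8) - 72 = 143.2813.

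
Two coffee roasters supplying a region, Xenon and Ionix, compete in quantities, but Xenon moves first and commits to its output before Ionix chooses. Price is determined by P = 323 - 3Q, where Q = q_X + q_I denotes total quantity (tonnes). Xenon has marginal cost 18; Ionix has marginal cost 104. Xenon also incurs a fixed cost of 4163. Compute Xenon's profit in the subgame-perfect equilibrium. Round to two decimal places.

The follower Ionix best-responds to any q_X: π_I = (323 - 3Q)q_I - 104q_I.
∂π_I/∂q_I = 219 - 3q_X - 6q_I = 0 gives the reaction function q_I = (219 - 3q_X)/6.
Xenon substitutes q_I(q_X) into its own profit: π_X = q_X(323 - 3q_X - (219 - 3q_X)/2) - 18q_X = (427/2 - (3/2)q_X)q_X - 18q_X.
The leader's first-order condition 391/2 - 3q_X = 0 yields q_X = 391/6.
Then q_I = (219 - 3·(391/6))/6 = 47/12.
Price P = 323 - 3·(829/12) = 463/4.
Xenon's profit: (463/4 - 18)·(391/6) - 4163 = 2207.0417.

2207.04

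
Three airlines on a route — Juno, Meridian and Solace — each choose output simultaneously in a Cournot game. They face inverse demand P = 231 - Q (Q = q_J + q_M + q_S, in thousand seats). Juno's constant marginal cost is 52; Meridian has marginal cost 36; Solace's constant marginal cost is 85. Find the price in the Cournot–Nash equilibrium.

101

Juno's profit: π_J = (231 - Q)q_J - (52q_J). Setting ∂π_J/∂q_J = 0: 179 - 2q_J - (q_M + q_S) = 0.
Meridian's first-order condition: 195 - 2q_M - (q_J + q_S) = 0.
Solace's first-order condition: 146 - 2q_S - (q_J + q_M) = 0.
Adding the 3 conditions: 520 − 2Q − 2Q = 0, i.e. Q = 130.
Back-substituting: q_J = (179 − 130) = 49, q_M = (195 − 130) = 65, q_S = (146 − 130) = 16.
Total output Q = 130, so price P = 231 - 130 = 101.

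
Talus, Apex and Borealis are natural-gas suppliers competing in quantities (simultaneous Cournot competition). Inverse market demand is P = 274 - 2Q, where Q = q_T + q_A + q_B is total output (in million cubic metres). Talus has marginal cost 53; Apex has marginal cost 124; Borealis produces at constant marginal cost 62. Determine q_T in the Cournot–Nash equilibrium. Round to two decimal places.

37.63

Talus's profit: π_T = (274 - 2Q)q_T - (53q_T). Setting ∂π_T/∂q_T = 0: 221 - 4q_T - 2(q_A + q_B) = 0.
Apex's profit: π_A = (274 - 2Q)q_A - (124q_A). Setting ∂π_A/∂q_A = 0: 150 - 4q_A - 2(q_T + q_B) = 0.
Borealis's first-order condition: 212 - 4q_B - 2(q_T + q_A) = 0.
Adding the 3 conditions: 583 − 4Q − 4Q = 0, i.e. Q = 583/8.
Back-substituting: q_T = (221 − 583/4)/2 = 301/8, q_A = (150 − 583/4)/2 = 17/8, q_B = (212 − 583/4)/2 = 265/8.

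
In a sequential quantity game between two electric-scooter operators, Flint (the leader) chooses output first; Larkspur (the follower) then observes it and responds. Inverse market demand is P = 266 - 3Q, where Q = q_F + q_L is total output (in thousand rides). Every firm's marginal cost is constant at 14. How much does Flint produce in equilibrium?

The follower Larkspur best-responds to any q_F: π_L = (266 - 3Q)q_L - 14q_L.
Follower FOC: 252 - 3q_F - 6q_L = 0, so q_L(q_F) = (252 - 3q_F)/6.
The leader anticipates this reaction. Substituting into P = 266 - 3Q gives P = 140 - (3/2)q_F, so π_F = (140 - (3/2)q_F)q_F - 14q_F.
Leader FOC: 126 - 3q_F = 0, so q_F = 42.
Then q_L = (252 - 3·42)/6 = 21.

42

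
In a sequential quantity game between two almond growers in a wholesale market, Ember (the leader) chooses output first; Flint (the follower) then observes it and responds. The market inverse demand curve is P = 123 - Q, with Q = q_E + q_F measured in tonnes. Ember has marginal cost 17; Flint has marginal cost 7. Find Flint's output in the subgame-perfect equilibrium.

The follower Flint best-responds to any q_E: π_F = (123 - Q)q_F - 7q_F.
Setting the follower's marginal profit to zero, 116 - q_E - 2q_F = 0, i.e. q_F = (116 - q_E)/2.
The leader anticipates this reaction. Substituting into P = 123 - Q gives P = 65 - (1/2)q_E, so π_E = (65 - (1/2)q_E)q_E - 17q_E.
Maximising: ∂π_E/∂q_E = 48 - q_E = 0, giving q_E = 48.
Then q_F = (116 - 48)/2 = 34.

34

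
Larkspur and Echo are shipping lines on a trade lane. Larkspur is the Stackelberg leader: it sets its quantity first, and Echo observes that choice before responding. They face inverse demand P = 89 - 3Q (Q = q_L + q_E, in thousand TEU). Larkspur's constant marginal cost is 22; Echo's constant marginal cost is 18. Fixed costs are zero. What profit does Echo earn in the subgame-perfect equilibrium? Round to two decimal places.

Solve by backward induction. Given q_L, the follower Echo maximises π_E = (89 - 3q_L - 3q_E)q_E - 18q_E.
Setting the follower's marginal profit to zero, 71 - 3q_L - 6q_E = 0, i.e. q_E = (71 - 3q_L)/6.
The leader anticipates this reaction. Substituting into P = 89 - 3Q gives P = 107/2 - (3/2)q_L, so π_L = (107/2 - (3/2)q_L)q_L - 22q_L.
The leader's first-order condition 63/2 - 3q_L = 0 yields q_L = 21/2.
Then q_E = (71 - 3·(21/2))/6 = 79/12.
Price P = 89 - 3·(205/12) = 151/4.
Echo's profit: (151/4 - 18)·(79/12) = 130.0208.

130.02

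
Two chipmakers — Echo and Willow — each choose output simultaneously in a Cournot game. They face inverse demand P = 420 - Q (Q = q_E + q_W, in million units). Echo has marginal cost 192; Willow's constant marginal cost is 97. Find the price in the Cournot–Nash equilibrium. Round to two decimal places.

236.33

Echo's profit: π_E = (420 - Q)q_E - (192q_E). Setting ∂π_E/∂q_E = 0: 228 - 2q_E - (q_W) = 0.
Willow's profit: π_W = (420 - Q)q_W - (97q_W). Setting ∂π_W/∂q_W = 0: 323 - 2q_W - (q_E) = 0.
Rearranging gives the reaction functions q_E = (228 - q_W)/2 and q_W = (323 - q_E)/2.
Substituting one into the other gives q_E = 133/3 and q_W = 418/3.
Total output Q = 551/3, so price P = 420 - 551/3 = 709/3.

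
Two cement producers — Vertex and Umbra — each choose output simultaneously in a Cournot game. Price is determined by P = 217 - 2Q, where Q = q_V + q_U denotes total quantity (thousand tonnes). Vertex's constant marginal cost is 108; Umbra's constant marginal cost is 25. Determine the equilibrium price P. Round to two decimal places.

116.67

Vertex's profit: π_V = (217 - 2Q)q_V - (108q_V). Setting ∂π_V/∂q_V = 0: 109 - 4q_V - 2(q_U) = 0.
Umbra's first-order condition: 192 - 4q_U - 2(q_V) = 0.
So q_V = (109 - 2q_U)/4 and q_U = (192 - 2q_V)/4.
Substituting one into the other gives q_V = 13/3 and q_U = 275/6.
Total output Q = 301/6, so price P = 217 - 2·(301/6) = 350/3.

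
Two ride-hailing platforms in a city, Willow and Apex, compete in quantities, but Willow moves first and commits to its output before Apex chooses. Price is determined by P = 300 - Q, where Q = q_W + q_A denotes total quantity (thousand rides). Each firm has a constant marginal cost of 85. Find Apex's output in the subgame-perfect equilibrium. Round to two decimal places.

53.75

Solve by backward induction. Given q_W, the follower Apex maximises π_A = (300 - q_W - q_A)q_A - 85q_A.
Follower FOC: 215 - q_W - 2q_A = 0, so q_A(q_W) = (215 - q_W)/2.
Willow substitutes q_A(q_W) into its own profit: π_W = q_W(300 - q_W - (215 - q_W)/2) - 85q_W = (385/2 - (1/2)q_W)q_W - 85q_W.
The leader's first-order condition 215/2 - q_W = 0 yields q_W = 215/2.
Then q_A = (215 - 215/2)/2 = 215/4.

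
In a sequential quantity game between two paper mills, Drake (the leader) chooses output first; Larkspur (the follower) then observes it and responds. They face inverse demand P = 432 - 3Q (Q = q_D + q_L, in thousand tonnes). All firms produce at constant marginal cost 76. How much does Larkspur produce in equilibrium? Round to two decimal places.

29.67

The follower Larkspur best-responds to any q_D: π_L = (432 - 3Q)q_L - 76q_L.
Setting the follower's marginal profit to zero, 356 - 3q_D - 6q_L = 0, i.e. q_L = (356 - 3q_D)/6.
The leader anticipates this reaction. Substituting into P = 432 - 3Q gives P = 254 - (3/2)q_D, so π_D = (254 - (3/2)q_D)q_D - 76q_D.
The leader's first-order condition 178 - 3q_D = 0 yields q_D = 178/3.
Then q_L = (356 - 3·(178/3))/6 = 89/3.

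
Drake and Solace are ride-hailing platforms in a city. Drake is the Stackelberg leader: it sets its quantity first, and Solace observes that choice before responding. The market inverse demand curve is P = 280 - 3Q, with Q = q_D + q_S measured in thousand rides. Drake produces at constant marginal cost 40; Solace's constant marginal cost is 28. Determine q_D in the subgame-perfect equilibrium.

38

Solve by backward induction. Given q_D, the follower Solace maximises π_S = (280 - 3q_D - 3q_S)q_S - 28q_S.
∂π_S/∂q_S = 252 - 3q_D - 6q_S = 0 gives the reaction function q_S = (252 - 3q_D)/6.
Drake substitutes q_S(q_D) into its own profit: π_D = q_D(280 - 3q_D - (252 - 3q_D)/2) - 40q_D = (154 - (3/2)q_D)q_D - 40q_D.
Maximising: ∂π_D/∂q_D = 114 - 3q_D = 0, giving q_D = 38.
Then q_S = (252 - 3·38)/6 = 23.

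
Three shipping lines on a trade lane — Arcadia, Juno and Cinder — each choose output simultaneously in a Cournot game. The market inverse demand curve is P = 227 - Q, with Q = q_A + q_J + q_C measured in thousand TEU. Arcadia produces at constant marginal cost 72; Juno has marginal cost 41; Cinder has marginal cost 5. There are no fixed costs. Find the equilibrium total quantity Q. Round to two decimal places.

140.75

Arcadia's profit: π_A = (227 - Q)q_A - (72q_A). Setting ∂π_A/∂q_A = 0: 155 - 2q_A - (q_J + q_C) = 0.
Juno's profit: π_J = (227 - Q)q_J - (41q_J). Setting ∂π_J/∂q_J = 0: 186 - 2q_J - (q_A + q_C) = 0.
Cinder's profit: π_C = (227 - Q)q_C - (5q_C). Setting ∂π_C/∂q_C = 0: 222 - 2q_C - (q_A + q_J) = 0.
Adding the 3 conditions: 563 − 2Q − 2Q = 0, i.e. Q = 563/4.
Back-substituting: q_A = (155 − 563/4) = 57/4, q_J = (186 − 563/4) = 181/4, q_C = (222 − 563/4) = 325/4.
Total output Q = 57/4 + 181/4 + 325/4 = 563/4.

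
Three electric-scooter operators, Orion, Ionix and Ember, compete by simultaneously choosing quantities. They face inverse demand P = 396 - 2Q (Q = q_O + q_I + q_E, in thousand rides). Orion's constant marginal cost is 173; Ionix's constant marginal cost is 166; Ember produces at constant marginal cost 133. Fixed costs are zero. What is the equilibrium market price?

217

Orion's profit: π_O = (396 - 2Q)q_O - (173q_O). Setting ∂π_O/∂q_O = 0: 223 - 4q_O - 2(q_I + q_E) = 0.
Ionix's profit: π_I = (396 - 2Q)q_I - (166q_I). Setting ∂π_I/∂q_I = 0: 230 - 4q_I - 2(q_O + q_E) = 0.
Ember's profit: π_E = (396 - 2Q)q_E - (133q_E). Setting ∂π_E/∂q_E = 0: 263 - 4q_E - 2(q_O + q_I) = 0.
Adding the 3 first-order conditions: 716 − 8Q = 0, so Q = 179/2.
Back-substituting: q_O = (223 − 179)/2 = 22, q_I = (230 − 179)/2 = 51/2, q_E = (263 − 179)/2 = 42.
Total output Q = 179/2, so price P = 396 - 2·(179/2) = 217.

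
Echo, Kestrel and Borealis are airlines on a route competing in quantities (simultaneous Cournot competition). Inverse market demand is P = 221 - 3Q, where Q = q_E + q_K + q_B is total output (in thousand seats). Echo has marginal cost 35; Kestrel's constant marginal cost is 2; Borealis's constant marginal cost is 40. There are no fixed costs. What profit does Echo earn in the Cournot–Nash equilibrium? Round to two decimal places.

Echo's profit: π_E = (221 - 3Q)q_E - (35q_E). Setting ∂π_E/∂q_E = 0: 186 - 6q_E - 3(q_K + q_B) = 0.
Kestrel's profit: π_K = (221 - 3Q)q_K - (2q_K). Setting ∂π_K/∂q_K = 0: 219 - 6q_K - 3(q_E + q_B) = 0.
Borealis's first-order condition: 181 - 6q_B - 3(q_E + q_K) = 0.
Adding the 3 first-order conditions: 586 − 12Q = 0, so Q = 293/6.
Back-substituting: q_E = (186 − 293/2)/3 = 79/6, q_K = (219 − 293/2)/3 = 145/6, q_B = (181 − 293/2)/3 = 23/2.
Price P = 221 - 3·(293/6) = 149/2.
Echo's profit: (149/2 - 35)·(79/6) = 520.0833.

520.08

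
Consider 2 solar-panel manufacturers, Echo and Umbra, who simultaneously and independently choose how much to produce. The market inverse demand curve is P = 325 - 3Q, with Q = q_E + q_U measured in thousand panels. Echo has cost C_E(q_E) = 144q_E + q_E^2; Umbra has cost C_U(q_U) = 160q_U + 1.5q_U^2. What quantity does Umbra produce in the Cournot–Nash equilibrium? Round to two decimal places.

12.33

Echo's profit: π_E = (325 - 3Q)q_E - (144q_E + q_E²). Setting ∂π_E/∂q_E = 0: 181 - 8q_E - 3(q_U) = 0.
Umbra's profit: π_U = (325 - 3Q)q_U - (160q_U + (3/2)q_U²). Setting ∂π_U/∂q_U = 0: 165 - 9q_U - 3(q_E) = 0.
So q_E = (181 - 3q_U)/8 and q_U = (165 - 3q_E)/9.
Solving the pair: q_E = 18, q_U = 37/3.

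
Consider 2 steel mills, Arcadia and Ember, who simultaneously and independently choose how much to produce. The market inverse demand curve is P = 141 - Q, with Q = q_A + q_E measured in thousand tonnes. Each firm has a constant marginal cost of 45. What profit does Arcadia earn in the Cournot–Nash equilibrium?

1024

Each firm earns π_i = (141 - Q)q_i - 45q_i.
First-order condition (treating rivals' output as given): 96 - 2q_i - q_j = 0.
With identical firms every q_j equals q_i, so q_j = q_i and 96 = 3q_i, giving q_i = 32.
Price P = 141 - 64 = 77.
Arcadia's profit: (77 - 45)·32 = 1024.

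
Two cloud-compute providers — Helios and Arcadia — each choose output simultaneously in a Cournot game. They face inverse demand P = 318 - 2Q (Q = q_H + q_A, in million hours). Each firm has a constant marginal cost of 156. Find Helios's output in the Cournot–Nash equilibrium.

27

Each firm earns π_i = (318 - 2Q)q_i - 156q_i.
First-order condition (treating rivals' output as given): 162 - 4q_i - 2q_j = 0.
By symmetry each firm produces the same amount; substituting q_j = q_i yields q_i = 162/6 = 27.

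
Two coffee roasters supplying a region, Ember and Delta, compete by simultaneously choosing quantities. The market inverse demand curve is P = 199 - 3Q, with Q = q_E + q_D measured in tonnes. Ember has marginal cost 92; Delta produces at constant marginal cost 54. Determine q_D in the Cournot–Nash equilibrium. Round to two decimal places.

Ember's profit: π_E = (199 - 3Q)q_E - (92q_E). Setting ∂π_E/∂q_E = 0: 107 - 6q_E - 3(q_D) = 0.
Delta's profit: π_D = (199 - 3Q)q_D - (54q_D). Setting ∂π_D/∂q_D = 0: 145 - 6q_D - 3(q_E) = 0.
So q_E = (107 - 3q_D)/6 and q_D = (145 - 3q_E)/6.
Substituting one into the other gives q_E = 23/3 and q_D = 61/3.

20.33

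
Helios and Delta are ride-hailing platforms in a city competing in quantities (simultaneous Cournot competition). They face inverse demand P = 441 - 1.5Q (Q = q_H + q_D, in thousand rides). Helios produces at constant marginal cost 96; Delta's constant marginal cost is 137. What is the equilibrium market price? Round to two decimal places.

224.67

Helios's profit: π_H = (441 - 1.5Q)q_H - (96q_H). Setting ∂π_H/∂q_H = 0: 345 - 3q_H - (3/2)(q_D) = 0.
Delta's profit: π_D = (441 - 1.5Q)q_D - (137q_D). Setting ∂π_D/∂q_D = 0: 304 - 3q_D - (3/2)(q_H) = 0.
Best responses: q_H = (345 - (3/2)q_D)/3, q_D = (304 - (3/2)q_H)/3.
Substituting one into the other gives q_H = 772/9 and q_D = 526/9.
Total output Q = 1298/9, so price P = 441 - (3/2)·(1298/9) = 674/3.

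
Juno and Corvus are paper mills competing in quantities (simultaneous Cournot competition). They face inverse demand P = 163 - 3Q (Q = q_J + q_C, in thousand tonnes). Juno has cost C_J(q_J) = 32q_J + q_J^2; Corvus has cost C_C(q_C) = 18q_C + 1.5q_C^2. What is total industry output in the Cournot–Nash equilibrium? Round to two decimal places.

Juno's profit: π_J = (163 - 3Q)q_J - (32q_J + q_J²). Setting ∂π_J/∂q_J = 0: 131 - 8q_J - 3(q_C) = 0.
Corvus's first-order condition: 145 - 9q_C - 3(q_J) = 0.
Rearranging gives the reaction functions q_J = (131 - 3q_C)/8 and q_C = (145 - 3q_J)/9.
Solving the pair: q_J = 248/21, q_C = 767/63.
Total output Q = 248/21 + 767/63 = 1511/63.

23.98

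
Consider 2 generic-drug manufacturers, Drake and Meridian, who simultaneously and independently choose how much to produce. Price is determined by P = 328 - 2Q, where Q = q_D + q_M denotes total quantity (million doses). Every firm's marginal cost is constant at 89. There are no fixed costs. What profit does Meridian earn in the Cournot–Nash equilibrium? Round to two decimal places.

A representative firm's profit is π_i = q_i(328 - 2Q) - 89q_i.
Setting ∂π_i/∂q_i = 0 with rivals' quantities fixed: 239 - 4q_i - 2q_j = 0.
With identical firms every q_j equals q_i, so q_j = q_i and 239 = 6q_i, giving q_i = 239/6.
Price P = 328 - 2·(239/3) = 506/3.
Meridian's profit: (506/3 - 89)·(239/6) = 3173.3889.

3173.39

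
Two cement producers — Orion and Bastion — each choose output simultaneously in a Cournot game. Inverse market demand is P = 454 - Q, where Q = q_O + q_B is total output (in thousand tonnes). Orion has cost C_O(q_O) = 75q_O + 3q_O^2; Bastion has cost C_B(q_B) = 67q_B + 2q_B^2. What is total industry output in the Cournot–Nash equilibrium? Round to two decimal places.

97.96

Orion's profit: π_O = (454 - Q)q_O - (75q_O + 3q_O²). Setting ∂π_O/∂q_O = 0: 379 - 8q_O - (q_B) = 0.
Bastion's first-order condition: 387 - 6q_B - (q_O) = 0.
Rearranging gives the reaction functions q_O = (379 - q_B)/8 and q_B = (387 - q_O)/6.
Substituting one into the other gives q_O = 1887/47 and q_B = 57.8085.
Total output Q = 1887/47 + 57.8085 = 97.9574.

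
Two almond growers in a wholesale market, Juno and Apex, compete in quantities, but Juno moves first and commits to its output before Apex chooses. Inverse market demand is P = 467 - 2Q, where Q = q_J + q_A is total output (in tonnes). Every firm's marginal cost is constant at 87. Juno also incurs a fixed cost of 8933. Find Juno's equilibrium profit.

92

Solve by backward induction. Given q_J, the follower Apex maximises π_A = (467 - 2q_J - 2q_A)q_A - 87q_A.
∂π_A/∂q_A = 380 - 2q_J - 4q_A = 0 gives the reaction function q_A = (380 - 2q_J)/4.
Juno substitutes q_A(q_J) into its own profit: π_J = q_J(467 - 2q_J - (380 - 2q_J)/2) - 87q_J = (277 - q_J)q_J - 87q_J.
Maximising: ∂π_J/∂q_J = 190 - 2q_J = 0, giving q_J = 95.
Then q_A = (380 - 2·95)/4 = 95/2.
Price P = 467 - 2·(285/2) = 182.
Juno's profit: (182 - 87)·95 - 8933 = 92.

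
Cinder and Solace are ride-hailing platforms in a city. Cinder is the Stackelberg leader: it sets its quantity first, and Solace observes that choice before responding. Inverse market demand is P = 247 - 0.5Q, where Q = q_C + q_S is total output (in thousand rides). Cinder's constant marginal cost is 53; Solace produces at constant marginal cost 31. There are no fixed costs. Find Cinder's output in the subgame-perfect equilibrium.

172

The follower Solace best-responds to any q_C: π_S = (247 - 0.5Q)q_S - 31q_S.
∂π_S/∂q_S = 216 - (1/2)q_C - q_S = 0 gives the reaction function q_S = (216 - (1/2)q_C).
Cinder substitutes q_S(q_C) into its own profit: π_C = q_C(247 - (1/2)q_C - (216 - (1/2)q_C)/2) - 53q_C = (139 - (1/4)q_C)q_C - 53q_C.
Leader FOC: 86 - (1/2)q_C = 0, so q_C = 172.
Then q_S = (216 - (1/2)·172) = 130.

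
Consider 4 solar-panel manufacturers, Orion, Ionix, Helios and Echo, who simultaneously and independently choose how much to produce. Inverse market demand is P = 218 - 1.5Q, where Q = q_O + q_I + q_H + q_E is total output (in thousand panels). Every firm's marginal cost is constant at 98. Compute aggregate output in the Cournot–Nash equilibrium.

A representative firm's profit is π_i = q_i(218 - 1.5Q) - 98q_i.
Setting ∂π_i/∂q_i = 0 with rivals' quantities fixed: 120 - 3q_i - (3/2)·Σ_{j≠i} q_j = 0.
By symmetry each firm produces the same amount; substituting Σ_{j≠i} q_j = 3q_i yields q_i = 120/(15/2) = 16.
Total output Q = 16 + 16 + 16 + 16 = 64.

64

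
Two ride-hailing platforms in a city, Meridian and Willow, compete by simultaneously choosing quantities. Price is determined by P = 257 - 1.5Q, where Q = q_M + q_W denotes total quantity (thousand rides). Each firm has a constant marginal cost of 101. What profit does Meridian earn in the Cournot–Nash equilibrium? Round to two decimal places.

1802.67

A representative firm's profit is π_i = q_i(257 - 1.5Q) - 101q_i.
Setting ∂π_i/∂q_i = 0 with rivals' quantities fixed: 156 - 3q_i - (3/2)q_j = 0.
By symmetry each firm produces the same amount; substituting q_j = q_i yields q_i = 156/(9/2) = 104/3.
Price P = 257 - (3/2)·(208/3) = 153.
Meridian's profit: (153 - 101)·(104/3) = 1802.6667.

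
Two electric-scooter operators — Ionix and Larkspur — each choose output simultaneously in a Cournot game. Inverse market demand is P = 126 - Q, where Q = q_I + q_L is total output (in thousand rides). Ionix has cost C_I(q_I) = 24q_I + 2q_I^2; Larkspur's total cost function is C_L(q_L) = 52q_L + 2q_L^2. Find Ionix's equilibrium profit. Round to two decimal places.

708.84

Ionix's profit: π_I = (126 - Q)q_I - (24q_I + 2q_I²). Setting ∂π_I/∂q_I = 0: 102 - 6q_I - (q_L) = 0.
Larkspur's profit: π_L = (126 - Q)q_L - (52q_L + 2q_L²). Setting ∂π_L/∂q_L = 0: 74 - 6q_L - (q_I) = 0.
Best responses: q_I = (102 - q_L)/6, q_L = (74 - q_I)/6.
Substituting one into the other gives q_I = 538/35 and q_L = 342/35.
Price P = 126 - 176/7 = 706/7.
Ionix's profit: (706/7)·(538/35) - 24·(538/35) - 2(538/35)² = 708.8424.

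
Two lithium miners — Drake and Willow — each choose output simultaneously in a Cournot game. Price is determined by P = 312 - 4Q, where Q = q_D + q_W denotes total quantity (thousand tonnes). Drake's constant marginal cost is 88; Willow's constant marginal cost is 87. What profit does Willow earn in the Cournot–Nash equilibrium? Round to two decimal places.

Drake's profit: π_D = (312 - 4Q)q_D - (88q_D). Setting ∂π_D/∂q_D = 0: 224 - 8q_D - 4(q_W) = 0.
Willow's first-order condition: 225 - 8q_W - 4(q_D) = 0.
Rearranging gives the reaction functions q_D = (224 - 4q_W)/8 and q_W = (225 - 4q_D)/8.
Substituting one into the other gives q_D = 223/12 and q_W = 113/6.
Price P = 312 - 4·(449/12) = 487/3.
Willow's profit: (487/3 - 87)·(113/6) = 1418.7778.

1418.78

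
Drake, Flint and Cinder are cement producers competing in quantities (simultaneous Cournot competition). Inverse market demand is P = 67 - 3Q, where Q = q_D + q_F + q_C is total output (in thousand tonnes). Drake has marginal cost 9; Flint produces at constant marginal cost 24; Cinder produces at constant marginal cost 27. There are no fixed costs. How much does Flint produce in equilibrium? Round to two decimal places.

Drake's profit: π_D = (67 - 3Q)q_D - (9q_D). Setting ∂π_D/∂q_D = 0: 58 - 6q_D - 3(q_F + q_C) = 0.
Flint's profit: π_F = (67 - 3Q)q_F - (24q_F). Setting ∂π_F/∂q_F = 0: 43 - 6q_F - 3(q_D + q_C) = 0.
Cinder's profit: π_C = (67 - 3Q)q_C - (27q_C). Setting ∂π_C/∂q_C = 0: 40 - 6q_C - 3(q_D + q_F) = 0.
Adding the 3 conditions: 141 − 6Q − 6Q = 0, i.e. Q = 47/4.
Back-substituting: q_D = (58 − 141/4)/3 = 91/12, q_F = (43 − 141/4)/3 = 31/12, q_C = (40 − 141/4)/3 = 19/12.

2.58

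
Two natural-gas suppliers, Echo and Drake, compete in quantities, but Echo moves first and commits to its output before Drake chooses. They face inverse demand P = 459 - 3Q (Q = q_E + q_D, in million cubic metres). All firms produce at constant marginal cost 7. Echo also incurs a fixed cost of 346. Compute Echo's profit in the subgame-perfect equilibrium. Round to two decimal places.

The follower Drake best-responds to any q_E: π_D = (459 - 3Q)q_D - 7q_D.
∂π_D/∂q_D = 452 - 3q_E - 6q_D = 0 gives the reaction function q_D = (452 - 3q_E)/6.
The leader anticipates this reaction. Substituting into P = 459 - 3Q gives P = 233 - (3/2)q_E, so π_E = (233 - (3/2)q_E)q_E - 7q_E.
The leader's first-order condition 226 - 3q_E = 0 yields q_E = 226/3.
Then q_D = (452 - 3·(226/3))/6 = 113/3.
Price P = 459 - 3·113 = 120.
Echo's profit: (120 - 7)·(226/3) - 346 = 8166.6667.

8166.67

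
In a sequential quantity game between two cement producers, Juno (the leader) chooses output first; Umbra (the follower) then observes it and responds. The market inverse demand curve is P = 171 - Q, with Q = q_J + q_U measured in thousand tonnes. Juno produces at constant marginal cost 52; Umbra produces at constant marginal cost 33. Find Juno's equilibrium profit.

1250

Solve by backward induction. Given q_J, the follower Umbra maximises π_U = (171 - q_J - q_U)q_U - 33q_U.
Follower FOC: 138 - q_J - 2q_U = 0, so q_U(q_J) = (138 - q_J)/2.
The leader anticipates this reaction. Substituting into P = 171 - Q gives P = 102 - (1/2)q_J, so π_J = (102 - (1/2)q_J)q_J - 52q_J.
The leader's first-order condition 50 - q_J = 0 yields q_J = 50.
Then q_U = (138 - 50)/2 = 44.
Price P = 171 - 94 = 77.
Juno's profit: (77 - 52)·50 = 1250.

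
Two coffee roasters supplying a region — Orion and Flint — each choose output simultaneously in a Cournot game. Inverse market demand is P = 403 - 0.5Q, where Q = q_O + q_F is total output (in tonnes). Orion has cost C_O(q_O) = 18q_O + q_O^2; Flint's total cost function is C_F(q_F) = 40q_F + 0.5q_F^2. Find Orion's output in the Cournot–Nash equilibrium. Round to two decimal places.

Orion's profit: π_O = (403 - 0.5Q)q_O - (18q_O + q_O²). Setting ∂π_O/∂q_O = 0: 385 - 3q_O - (1/2)(q_F) = 0.
Flint's first-order condition: 363 - 2q_F - (1/2)(q_O) = 0.
So q_O = (385 - (1/2)q_F)/3 and q_F = (363 - (1/2)q_O)/2.
Solving the pair: q_O = 102.3478, q_F = 155.9130.

102.35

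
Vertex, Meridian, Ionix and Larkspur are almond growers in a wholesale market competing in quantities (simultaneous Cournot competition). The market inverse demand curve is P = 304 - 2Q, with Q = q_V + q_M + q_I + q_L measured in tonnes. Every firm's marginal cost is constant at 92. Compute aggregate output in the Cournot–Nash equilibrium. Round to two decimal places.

Each firm earns π_i = (304 - 2Q)q_i - 92q_i.
Setting ∂π_i/∂q_i = 0 with rivals' quantities fixed: 212 - 4q_i - 2·Σ_{j≠i} q_j = 0.
With identical firms every q_j equals q_i, so Σ_{j≠i} q_j = 3q_i and 212 = 10q_i, giving q_i = 106/5.
Total output Q = 106/5 + 106/5 + 106/5 + 106/5 = 424/5.

84.80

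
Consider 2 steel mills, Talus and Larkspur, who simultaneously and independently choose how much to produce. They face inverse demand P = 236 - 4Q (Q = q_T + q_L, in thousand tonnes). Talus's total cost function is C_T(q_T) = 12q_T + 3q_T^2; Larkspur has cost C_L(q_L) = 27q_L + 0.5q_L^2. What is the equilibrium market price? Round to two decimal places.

119.27

Talus's profit: π_T = (236 - 4Q)q_T - (12q_T + 3q_T²). Setting ∂π_T/∂q_T = 0: 224 - 14q_T - 4(q_L) = 0.
Larkspur's first-order condition: 209 - 9q_L - 4(q_T) = 0.
Rearranging gives the reaction functions q_T = (224 - 4q_L)/14 and q_L = (209 - 4q_T)/9.
Solving the pair: q_T = 118/11, q_L = 203/11.
Total output Q = 321/11, so price P = 236 - 4·(321/11) = 1312/11.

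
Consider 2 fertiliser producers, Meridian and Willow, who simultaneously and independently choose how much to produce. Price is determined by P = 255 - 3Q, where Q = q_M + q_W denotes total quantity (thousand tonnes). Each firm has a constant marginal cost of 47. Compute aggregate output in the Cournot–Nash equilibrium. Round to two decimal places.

A representative firm's profit is π_i = q_i(255 - 3Q) - 47q_i.
First-order condition (treating rivals' output as given): 208 - 6q_i - 3q_j = 0.
By symmetry each firm produces the same amount; substituting q_j = q_i yields q_i = 208/9.
Total output Q = 208/9 + 208/9 = 416/9.

46.22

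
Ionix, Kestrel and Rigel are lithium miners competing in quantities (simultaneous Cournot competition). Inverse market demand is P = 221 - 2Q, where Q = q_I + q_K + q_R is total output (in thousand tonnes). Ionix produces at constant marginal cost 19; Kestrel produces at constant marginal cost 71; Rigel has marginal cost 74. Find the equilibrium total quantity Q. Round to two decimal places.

Ionix's profit: π_I = (221 - 2Q)q_I - (19q_I). Setting ∂π_I/∂q_I = 0: 202 - 4q_I - 2(q_K + q_R) = 0.
Kestrel's profit: π_K = (221 - 2Q)q_K - (71q_K). Setting ∂π_K/∂q_K = 0: 150 - 4q_K - 2(q_I + q_R) = 0.
Rigel's profit: π_R = (221 - 2Q)q_R - (74q_R). Setting ∂π_R/∂q_R = 0: 147 - 4q_R - 2(q_I + q_K) = 0.
Summing all 3 equations gives 499 − 8Q = 0, hence Q = 499/8.
Back-substituting: q_I = (202 − 499/4)/2 = 309/8, q_K = (150 − 499/4)/2 = 101/8, q_R = (147 − 499/4)/2 = 89/8.
Total output Q = 309/8 + 101/8 + 89/8 = 499/8.

62.38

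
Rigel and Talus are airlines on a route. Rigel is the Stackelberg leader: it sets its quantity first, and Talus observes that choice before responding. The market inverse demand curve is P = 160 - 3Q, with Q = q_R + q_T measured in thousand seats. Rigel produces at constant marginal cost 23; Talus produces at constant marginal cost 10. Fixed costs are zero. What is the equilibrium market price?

54

Solve by backward induction. Given q_R, the follower Talus maximises π_T = (160 - 3q_R - 3q_T)q_T - 10q_T.
∂π_T/∂q_T = 150 - 3q_R - 6q_T = 0 gives the reaction function q_T = (150 - 3q_R)/6.
Rigel substitutes q_T(q_R) into its own profit: π_R = q_R(160 - 3q_R - (150 - 3q_R)/2) - 23q_R = (85 - (3/2)q_R)q_R - 23q_R.
Maximising: ∂π_R/∂q_R = 62 - 3q_R = 0, giving q_R = 62/3.
Then q_T = (150 - 3·(62/3))/6 = 44/3.
Total output Q = 106/3, so price P = 160 - 3·(106/3) = 54.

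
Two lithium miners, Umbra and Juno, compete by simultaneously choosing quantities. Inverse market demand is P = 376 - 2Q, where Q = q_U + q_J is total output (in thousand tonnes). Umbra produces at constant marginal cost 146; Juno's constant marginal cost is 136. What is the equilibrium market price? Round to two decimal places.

Umbra's profit: π_U = (376 - 2Q)q_U - (146q_U). Setting ∂π_U/∂q_U = 0: 230 - 4q_U - 2(q_J) = 0.
Juno's first-order condition: 240 - 4q_J - 2(q_U) = 0.
Rearranging gives the reaction functions q_U = (230 - 2q_J)/4 and q_J = (240 - 2q_U)/4.
Substituting one into the other gives q_U = 110/3 and q_J = 125/3.
Total output Q = 235/3, so price P = 376 - 2·(235/3) = 658/3.

219.33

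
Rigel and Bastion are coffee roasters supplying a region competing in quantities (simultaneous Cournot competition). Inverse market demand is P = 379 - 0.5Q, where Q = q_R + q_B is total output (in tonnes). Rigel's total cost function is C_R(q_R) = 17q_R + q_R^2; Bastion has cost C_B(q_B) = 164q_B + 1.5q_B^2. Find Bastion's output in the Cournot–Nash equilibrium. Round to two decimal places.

39.49

Rigel's profit: π_R = (379 - 0.5Q)q_R - (17q_R + q_R²). Setting ∂π_R/∂q_R = 0: 362 - 3q_R - (1/2)(q_B) = 0.
Bastion's profit: π_B = (379 - 0.5Q)q_B - (164q_B + (3/2)q_B²). Setting ∂π_B/∂q_B = 0: 215 - 4q_B - (1/2)(q_R) = 0.
So q_R = (362 - (1/2)q_B)/3 and q_B = (215 - (1/2)q_R)/4.
Solving the pair: q_R = 114.0851, q_B = 1856/47.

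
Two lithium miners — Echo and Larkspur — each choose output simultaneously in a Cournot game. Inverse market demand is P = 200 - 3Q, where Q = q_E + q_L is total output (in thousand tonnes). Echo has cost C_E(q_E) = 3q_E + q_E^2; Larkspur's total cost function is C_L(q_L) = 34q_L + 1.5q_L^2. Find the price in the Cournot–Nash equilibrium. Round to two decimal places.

Echo's profit: π_E = (200 - 3Q)q_E - (3q_E + q_E²). Setting ∂π_E/∂q_E = 0: 197 - 8q_E - 3(q_L) = 0.
Larkspur's first-order condition: 166 - 9q_L - 3(q_E) = 0.
Rearranging gives the reaction functions q_E = (197 - 3q_L)/8 and q_L = (166 - 3q_E)/9.
Solving the pair: q_E = 425/21, q_L = 737/63.
Total output Q = 31.9365, so price P = 200 - 3·31.9365 = 104.1905.

104.19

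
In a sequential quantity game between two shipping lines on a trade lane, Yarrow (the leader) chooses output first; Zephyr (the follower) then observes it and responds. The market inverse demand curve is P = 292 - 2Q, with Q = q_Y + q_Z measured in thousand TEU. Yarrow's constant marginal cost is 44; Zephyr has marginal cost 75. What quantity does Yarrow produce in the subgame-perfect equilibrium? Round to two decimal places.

69.75

Solve by backward induction. Given q_Y, the follower Zephyr maximises π_Z = (292 - 2q_Y - 2q_Z)q_Z - 75q_Z.
∂π_Z/∂q_Z = 217 - 2q_Y - 4q_Z = 0 gives the reaction function q_Z = (217 - 2q_Y)/4.
Yarrow substitutes q_Z(q_Y) into its own profit: π_Y = q_Y(292 - 2q_Y - (217 - 2q_Y)/2) - 44q_Y = (367/2 - q_Y)q_Y - 44q_Y.
The leader's first-order condition 279/2 - 2q_Y = 0 yields q_Y = 279/4.
Then q_Z = (217 - 2·(279/4))/4 = 155/8.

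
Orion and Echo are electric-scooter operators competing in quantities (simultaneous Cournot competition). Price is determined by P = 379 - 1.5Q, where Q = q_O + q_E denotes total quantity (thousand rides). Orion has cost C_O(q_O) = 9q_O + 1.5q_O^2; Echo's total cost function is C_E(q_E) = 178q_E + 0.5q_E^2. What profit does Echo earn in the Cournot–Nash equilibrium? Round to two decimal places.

1791.73

Orion's profit: π_O = (379 - 1.5Q)q_O - (9q_O + (3/2)q_O²). Setting ∂π_O/∂q_O = 0: 370 - 6q_O - (3/2)(q_E) = 0.
Echo's first-order condition: 201 - 4q_E - (3/2)(q_O) = 0.
So q_O = (370 - (3/2)q_E)/6 and q_E = (201 - (3/2)q_O)/4.
Substituting one into the other gives q_O = 54.1839 and q_E = 868/29.
Price P = 379 - (3/2)·84.1149 = 252.8276.
Echo's profit: 252.8276·(868/29) - 178·(868/29) - (1/2)(868/29)² = 1791.7337.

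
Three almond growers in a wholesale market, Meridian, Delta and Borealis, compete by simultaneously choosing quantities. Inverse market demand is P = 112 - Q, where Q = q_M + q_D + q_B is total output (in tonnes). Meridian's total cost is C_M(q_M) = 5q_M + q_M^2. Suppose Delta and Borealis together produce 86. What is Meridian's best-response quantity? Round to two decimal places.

With rivals' combined output fixed at 86, Meridian's profit is π_M = (112 - 86 - q_M)q_M - (5q_M + q_M²) = (26 - q_M)q_M - (5q_M + q_M²).
∂π_M/∂q_M = 21 - 4q_M = 0, so q_M = 21/4.

5.25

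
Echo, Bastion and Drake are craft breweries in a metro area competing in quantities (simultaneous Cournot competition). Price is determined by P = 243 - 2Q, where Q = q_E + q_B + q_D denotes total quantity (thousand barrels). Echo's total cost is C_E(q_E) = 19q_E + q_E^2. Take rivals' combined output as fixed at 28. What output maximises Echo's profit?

With rivals' combined output fixed at 28, Echo's profit is π_E = (243 - 2·28 - 2q_E)q_E - (19q_E + q_E²) = (187 - 2q_E)q_E - (19q_E + q_E²).
∂π_E/∂q_E = 168 - 6q_E = 0, so q_E = 28.

28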